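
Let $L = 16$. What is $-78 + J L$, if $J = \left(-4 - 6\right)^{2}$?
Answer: $1522$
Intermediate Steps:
$J = 100$ ($J = \left(-10\right)^{2} = 100$)
$-78 + J L = -78 + 100 \cdot 16 = -78 + 1600 = 1522$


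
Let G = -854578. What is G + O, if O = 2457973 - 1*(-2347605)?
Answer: 3951000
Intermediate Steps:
O = 4805578 (O = 2457973 + 2347605 = 4805578)
G + O = -854578 + 4805578 = 3951000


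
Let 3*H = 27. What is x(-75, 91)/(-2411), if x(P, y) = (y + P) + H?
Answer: -25/2411 ≈ -0.010369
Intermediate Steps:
H = 9 (H = (⅓)*27 = 9)
x(P, y) = 9 + P + y (x(P, y) = (y + P) + 9 = (P + y) + 9 = 9 + P + y)
x(-75, 91)/(-2411) = (9 - 75 + 91)/(-2411) = 25*(-1/2411) = -25/2411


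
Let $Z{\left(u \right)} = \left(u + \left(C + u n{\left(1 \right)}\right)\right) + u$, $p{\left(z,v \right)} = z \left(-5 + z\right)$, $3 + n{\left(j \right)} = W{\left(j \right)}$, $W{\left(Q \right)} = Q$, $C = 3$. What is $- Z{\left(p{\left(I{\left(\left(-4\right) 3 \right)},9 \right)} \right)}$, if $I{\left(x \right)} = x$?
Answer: $-3$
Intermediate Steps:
$n{\left(j \right)} = -3 + j$
$Z{\left(u \right)} = 3$ ($Z{\left(u \right)} = \left(u + \left(3 + u \left(-3 + 1\right)\right)\right) + u = \left(u + \left(3 + u \left(-2\right)\right)\right) + u = \left(u - \left(-3 + 2 u\right)\right) + u = \left(3 - u\right) + u = 3$)
$- Z{\left(p{\left(I{\left(\left(-4\right) 3 \right)},9 \right)} \right)} = \left(-1\right) 3 = -3$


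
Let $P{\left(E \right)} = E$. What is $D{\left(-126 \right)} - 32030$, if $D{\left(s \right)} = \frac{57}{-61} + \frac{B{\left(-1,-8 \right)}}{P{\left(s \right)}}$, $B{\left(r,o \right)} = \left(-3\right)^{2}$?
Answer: $- \frac{27354479}{854} \approx -32031.0$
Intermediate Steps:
$B{\left(r,o \right)} = 9$
$D{\left(s \right)} = - \frac{57}{61} + \frac{9}{s}$ ($D{\left(s \right)} = \frac{57}{-61} + \frac{9}{s} = 57 \left(- \frac{1}{61}\right) + \frac{9}{s} = - \frac{57}{61} + \frac{9}{s}$)
$D{\left(-126 \right)} - 32030 = \left(- \frac{57}{61} + \frac{9}{-126}\right) - 32030 = \left(- \frac{57}{61} + 9 \left(- \frac{1}{126}\right)\right) - 32030 = \left(- \frac{57}{61} - \frac{1}{14}\right) - 32030 = - \frac{859}{854} - 32030 = - \frac{27354479}{854}$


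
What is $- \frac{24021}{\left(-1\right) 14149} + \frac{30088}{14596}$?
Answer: $\frac{194081407}{51629701} \approx 3.7591$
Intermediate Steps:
$- \frac{24021}{\left(-1\right) 14149} + \frac{30088}{14596} = - \frac{24021}{-14149} + 30088 \cdot \frac{1}{14596} = \left(-24021\right) \left(- \frac{1}{14149}\right) + \frac{7522}{3649} = \frac{24021}{14149} + \frac{7522}{3649} = \frac{194081407}{51629701}$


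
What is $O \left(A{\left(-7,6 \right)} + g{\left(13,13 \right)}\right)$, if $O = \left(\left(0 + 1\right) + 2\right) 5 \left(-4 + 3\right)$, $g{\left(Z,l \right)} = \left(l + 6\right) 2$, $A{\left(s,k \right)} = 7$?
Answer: $-675$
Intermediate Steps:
$g{\left(Z,l \right)} = 12 + 2 l$ ($g{\left(Z,l \right)} = \left(6 + l\right) 2 = 12 + 2 l$)
$O = -15$ ($O = \left(1 + 2\right) 5 \left(-1\right) = 3 \left(-5\right) = -15$)
$O \left(A{\left(-7,6 \right)} + g{\left(13,13 \right)}\right) = - 15 \left(7 + \left(12 + 2 \cdot 13\right)\right) = - 15 \left(7 + \left(12 + 26\right)\right) = - 15 \left(7 + 38\right) = \left(-15\right) 45 = -675$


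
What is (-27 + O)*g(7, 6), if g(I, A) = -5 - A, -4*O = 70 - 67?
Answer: 1221/4 ≈ 305.25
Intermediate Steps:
O = -¾ (O = -(70 - 67)/4 = -¼*3 = -¾ ≈ -0.75000)
(-27 + O)*g(7, 6) = (-27 - ¾)*(-5 - 1*6) = -111*(-5 - 6)/4 = -111/4*(-11) = 1221/4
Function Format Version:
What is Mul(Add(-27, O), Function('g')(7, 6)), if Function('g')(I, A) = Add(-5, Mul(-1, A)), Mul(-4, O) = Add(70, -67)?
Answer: Rational(1221, 4) ≈ 305.25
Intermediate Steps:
O = Rational(-3, 4) (O = Mul(Rational(-1, 4), Add(70, -67)) = Mul(Rational(-1, 4), 3) = Rational(-3, 4) ≈ -0.75000)
Mul(Add(-27, O), Function('g')(7, 6)) = Mul(Add(-27, Rational(-3, 4)), Add(-5, Mul(-1, 6))) = Mul(Rational(-111, 4), Add(-5, -6)) = Mul(Rational(-111, 4), -11) = Rational(1221, 4)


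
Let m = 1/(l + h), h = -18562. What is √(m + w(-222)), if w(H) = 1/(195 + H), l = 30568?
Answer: 11*I*√44022/12006 ≈ 0.19223*I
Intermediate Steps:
m = 1/12006 (m = 1/(30568 - 18562) = 1/12006 ≈ 8.3292e-5)
√(m + w(-222)) = √(1/12006 + 1/(195 - 222)) = √(1/12006 + 1/(-27)) = √(1/12006 - 1/27) = √(-1331/36018) = 11*I*√44022/12006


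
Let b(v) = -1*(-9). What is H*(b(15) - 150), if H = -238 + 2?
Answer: 33276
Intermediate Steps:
b(v) = 9
H = -236
H*(b(15) - 150) = -236*(9 - 150) = -236*(-141) = 33276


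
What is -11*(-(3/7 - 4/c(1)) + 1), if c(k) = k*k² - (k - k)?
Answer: -352/7 ≈ -50.286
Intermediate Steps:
c(k) = k³ (c(k) = k³ - 1*0 = k³ + 0 = k³)
-11*(-(3/7 - 4/c(1)) + 1) = -11*(-(3/7 - 4/(1³)) + 1) = -11*(-(3*(⅐) - 4/1) + 1) = -11*(-(3/7 - 4*1) + 1) = -11*(-(3/7 - 4) + 1) = -11*(-1*(-25/7) + 1) = -11*(25/7 + 1) = -11*32/7 = -352/7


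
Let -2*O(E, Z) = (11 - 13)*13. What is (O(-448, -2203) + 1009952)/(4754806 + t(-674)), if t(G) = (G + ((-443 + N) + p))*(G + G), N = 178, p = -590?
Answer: 336655/2271966 ≈ 0.14818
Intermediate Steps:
t(G) = 2*G*(-855 + G) (t(G) = (G + ((-443 + 178) - 590))*(G + G) = (G + (-265 - 590))*(2*G) = (G - 855)*(2*G) = (-855 + G)*(2*G) = 2*G*(-855 + G))
O(E, Z) = 13 (O(E, Z) = -(11 - 13)*13/2 = -(-1)*13 = -½*(-26) = 13)
(O(-448, -2203) + 1009952)/(4754806 + t(-674)) = (13 + 1009952)/(4754806 + 2*(-674)*(-855 - 674)) = 1009965/(4754806 + 2*(-674)*(-1529)) = 1009965/(4754806 + 2061092) = 1009965/6815898 = 1009965*(1/6815898) = 336655/2271966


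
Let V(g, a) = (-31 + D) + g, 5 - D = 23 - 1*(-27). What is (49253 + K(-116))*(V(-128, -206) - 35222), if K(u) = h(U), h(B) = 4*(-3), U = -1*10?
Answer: -1744411666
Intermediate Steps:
U = -10
D = -45 (D = 5 - (23 - 1*(-27)) = 5 - (23 + 27) = 5 - 1*50 = 5 - 50 = -45)
h(B) = -12
K(u) = -12
V(g, a) = -76 + g (V(g, a) = (-31 - 45) + g = -76 + g)
(49253 + K(-116))*(V(-128, -206) - 35222) = (49253 - 12)*((-76 - 128) - 35222) = 49241*(-204 - 35222) = 49241*(-35426) = -1744411666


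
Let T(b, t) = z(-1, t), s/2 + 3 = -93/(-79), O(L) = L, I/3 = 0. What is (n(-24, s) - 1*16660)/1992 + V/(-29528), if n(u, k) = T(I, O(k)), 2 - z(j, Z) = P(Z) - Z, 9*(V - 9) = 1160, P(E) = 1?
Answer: -7292034857/871267932 ≈ -8.3694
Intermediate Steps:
I = 0 (I = 3*0 = 0)
V = 1241/9 (V = 9 + (⅑)*1160 = 9 + 1160/9 = 1241/9 ≈ 137.89)
z(j, Z) = 1 + Z (z(j, Z) = 2 - (1 - Z) = 2 + (-1 + Z) = 1 + Z)
s = -288/79 (s = -6 + 2*(-93/(-79)) = -6 + 2*(-93*(-1/79)) = -6 + 2*(93/79) = -6 + 186/79 = -288/79 ≈ -3.6456)
T(b, t) = 1 + t
n(u, k) = 1 + k
(n(-24, s) - 1*16660)/1992 + V/(-29528) = ((1 - 288/79) - 1*16660)/1992 + (1241/9)/(-29528) = (-209/79 - 16660)*(1/1992) + (1241/9)*(-1/29528) = -1316349/79*1/1992 - 1241/265752 = -438783/52456 - 1241/265752 = -7292034857/871267932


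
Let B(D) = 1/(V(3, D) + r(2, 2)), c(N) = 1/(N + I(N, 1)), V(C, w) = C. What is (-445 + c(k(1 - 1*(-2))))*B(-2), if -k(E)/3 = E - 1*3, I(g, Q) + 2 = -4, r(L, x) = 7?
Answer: -2671/60 ≈ -44.517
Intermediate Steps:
I(g, Q) = -6 (I(g, Q) = -2 - 4 = -6)
k(E) = 9 - 3*E (k(E) = -3*(E - 1*3) = -3*(E - 3) = -3*(-3 + E) = 9 - 3*E)
c(N) = 1/(-6 + N) (c(N) = 1/(N - 6) = 1/(-6 + N))
B(D) = ⅒ (B(D) = 1/(3 + 7) = 1/10 = ⅒)
(-445 + c(k(1 - 1*(-2))))*B(-2) = (-445 + 1/(-6 + (9 - 3*(1 - 1*(-2)))))*(⅒) = (-445 + 1/(-6 + (9 - 3*(1 + 2))))*(⅒) = (-445 + 1/(-6 + (9 - 3*3)))*(⅒) = (-445 + 1/(-6 + (9 - 9)))*(⅒) = (-445 + 1/(-6 + 0))*(⅒) = (-445 + 1/(-6))*(⅒) = (-445 - ⅙)*(⅒) = -2671/6*⅒ = -2671/60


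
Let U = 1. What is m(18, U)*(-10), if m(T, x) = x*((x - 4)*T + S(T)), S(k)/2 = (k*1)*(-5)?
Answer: 2340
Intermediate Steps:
S(k) = -10*k (S(k) = 2*((k*1)*(-5)) = 2*(k*(-5)) = 2*(-5*k) = -10*k)
m(T, x) = x*(-10*T + T*(-4 + x)) (m(T, x) = x*((x - 4)*T - 10*T) = x*((-4 + x)*T - 10*T) = x*(T*(-4 + x) - 10*T) = x*(-10*T + T*(-4 + x)))
m(18, U)*(-10) = (18*1*(-14 + 1))*(-10) = (18*1*(-13))*(-10) = -234*(-10) = 2340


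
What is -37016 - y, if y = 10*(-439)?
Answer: -32626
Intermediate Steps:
y = -4390
-37016 - y = -37016 - 1*(-4390) = -37016 + 4390 = -32626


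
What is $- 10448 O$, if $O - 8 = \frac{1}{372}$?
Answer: $- \frac{7775924}{93} \approx -83612.0$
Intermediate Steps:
$O = \frac{2977}{372}$ ($O = 8 + \frac{1}{372} = \frac{2977}{372} \approx 8.0027$)
$- 10448 O = \left(-10448\right) \frac{2977}{372} = - \frac{7775924}{93}$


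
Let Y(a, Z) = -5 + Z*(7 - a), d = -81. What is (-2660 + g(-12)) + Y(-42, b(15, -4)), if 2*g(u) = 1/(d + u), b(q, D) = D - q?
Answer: -668857/186 ≈ -3596.0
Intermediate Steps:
g(u) = 1/(2*(-81 + u))
(-2660 + g(-12)) + Y(-42, b(15, -4)) = (-2660 + 1/(2*(-81 - 12))) + (-5 + 7*(-4 - 1*15) - 1*(-4 - 1*15)*(-42)) = (-2660 + (½)/(-93)) + (-5 + 7*(-4 - 15) - 1*(-4 - 15)*(-42)) = (-2660 + (½)*(-1/93)) + (-5 + 7*(-19) - 1*(-19)*(-42)) = (-2660 - 1/186) + (-5 - 133 - 798) = -494761/186 - 936 = -668857/186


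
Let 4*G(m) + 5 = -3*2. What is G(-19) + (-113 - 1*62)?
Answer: -711/4 ≈ -177.75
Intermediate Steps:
G(m) = -11/4 (G(m) = -5/4 + (-3*2)/4 = -5/4 + (1/4)*(-6) = -5/4 - 3/2 = -11/4)
G(-19) + (-113 - 1*62) = -11/4 + (-113 - 1*62) = -11/4 + (-113 - 62) = -11/4 - 175 = -711/4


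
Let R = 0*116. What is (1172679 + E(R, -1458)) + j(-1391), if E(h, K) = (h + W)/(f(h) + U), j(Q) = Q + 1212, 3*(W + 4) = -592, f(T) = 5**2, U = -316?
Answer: 1023593104/873 ≈ 1.1725e+6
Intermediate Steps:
f(T) = 25
W = -604/3 (W = -4 + (1/3)*(-592) = -4 - 592/3 = -604/3 ≈ -201.33)
R = 0
j(Q) = 1212 + Q
E(h, K) = 604/873 - h/291 (E(h, K) = (h - 604/3)/(25 - 316) = (-604/3 + h)/(-291) = (-604/3 + h)*(-1/291) = 604/873 - h/291)
(1172679 + E(R, -1458)) + j(-1391) = (1172679 + (604/873 - 1/291*0)) + (1212 - 1391) = (1172679 + (604/873 + 0)) - 179 = (1172679 + 604/873) - 179 = 1023749371/873 - 179 = 1023593104/873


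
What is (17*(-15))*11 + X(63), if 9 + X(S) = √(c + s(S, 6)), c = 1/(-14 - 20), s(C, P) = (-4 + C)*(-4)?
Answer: -2814 + 5*I*√10914/34 ≈ -2814.0 + 15.363*I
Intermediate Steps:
s(C, P) = 16 - 4*C
c = -1/34 (c = 1/(-34) = -1/34 ≈ -0.029412)
X(S) = -9 + √(543/34 - 4*S) (X(S) = -9 + √(-1/34 + (16 - 4*S)) = -9 + √(543/34 - 4*S))
(17*(-15))*11 + X(63) = (17*(-15))*11 + (-9 + √(18462 - 4624*63)/34) = -255*11 + (-9 + √(18462 - 291312)/34) = -2805 + (-9 + √(-272850)/34) = -2805 + (-9 + (5*I*√10914)/34) = -2805 + (-9 + 5*I*√10914/34) = -2814 + 5*I*√10914/34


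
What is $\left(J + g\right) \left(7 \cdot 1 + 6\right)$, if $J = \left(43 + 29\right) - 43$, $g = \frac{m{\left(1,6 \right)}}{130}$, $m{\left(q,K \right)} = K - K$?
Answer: $377$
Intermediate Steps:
$m{\left(q,K \right)} = 0$
$g = 0$ ($g = \frac{0}{130} = 0 \cdot \frac{1}{130} = 0$)
$J = 29$ ($J = 72 - 43 = 29$)
$\left(J + g\right) \left(7 \cdot 1 + 6\right) = \left(29 + 0\right) \left(7 \cdot 1 + 6\right) = 29 \left(7 + 6\right) = 29 \cdot 13 = 377$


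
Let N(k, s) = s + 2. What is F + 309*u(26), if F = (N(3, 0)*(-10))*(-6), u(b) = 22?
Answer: 6918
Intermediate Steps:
N(k, s) = 2 + s
F = 120 (F = ((2 + 0)*(-10))*(-6) = (2*(-10))*(-6) = -20*(-6) = 120)
F + 309*u(26) = 120 + 309*22 = 120 + 6798 = 6918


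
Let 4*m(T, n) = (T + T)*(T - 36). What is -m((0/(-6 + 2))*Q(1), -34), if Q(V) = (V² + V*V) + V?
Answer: 0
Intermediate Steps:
Q(V) = V + 2*V² (Q(V) = (V² + V²) + V = 2*V² + V = V + 2*V²)
m(T, n) = T*(-36 + T)/2 (m(T, n) = ((T + T)*(T - 36))/4 = ((2*T)*(-36 + T))/4 = (2*T*(-36 + T))/4 = T*(-36 + T)/2)
-m((0/(-6 + 2))*Q(1), -34) = -(0/(-6 + 2))*(1*(1 + 2*1))*(-36 + (0/(-6 + 2))*(1*(1 + 2*1)))/2 = -(0/(-4))*(1*(1 + 2))*(-36 + (0/(-4))*(1*(1 + 2)))/2 = -(0*(-¼))*(1*3)*(-36 + (0*(-¼))*(1*3))/2 = -0*3*(-36 + 0*3)/2 = -0*(-36 + 0)/2 = -0*(-36)/2 = -1*0 = 0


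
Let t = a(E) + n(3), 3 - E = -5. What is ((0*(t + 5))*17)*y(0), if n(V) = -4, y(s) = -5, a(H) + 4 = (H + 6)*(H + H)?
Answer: 0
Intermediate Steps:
E = 8 (E = 3 - 1*(-5) = 3 + 5 = 8)
a(H) = -4 + 2*H*(6 + H) (a(H) = -4 + (H + 6)*(H + H) = -4 + (6 + H)*(2*H) = -4 + 2*H*(6 + H))
t = 216 (t = (-4 + 2*8² + 12*8) - 4 = (-4 + 2*64 + 96) - 4 = (-4 + 128 + 96) - 4 = 220 - 4 = 216)
((0*(t + 5))*17)*y(0) = ((0*(216 + 5))*17)*(-5) = ((0*221)*17)*(-5) = (0*17)*(-5) = 0*(-5) = 0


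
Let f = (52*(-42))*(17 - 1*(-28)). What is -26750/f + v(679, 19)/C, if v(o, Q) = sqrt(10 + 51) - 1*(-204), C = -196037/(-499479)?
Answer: 1001935839823/1926651636 + 499479*sqrt(61)/196037 ≈ 539.94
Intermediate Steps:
C = 196037/499479 (C = -196037*(-1/499479) = 196037/499479 ≈ 0.39248)
v(o, Q) = 204 + sqrt(61) (v(o, Q) = sqrt(61) + 204 = 204 + sqrt(61))
f = -98280 (f = -2184*(17 + 28) = -2184*45 = -98280)
-26750/f + v(679, 19)/C = -26750/(-98280) + (204 + sqrt(61))/(196037/499479) = -26750*(-1/98280) + (204 + sqrt(61))*(499479/196037) = 2675/9828 + (101893716/196037 + 499479*sqrt(61)/196037) = 1001935839823/1926651636 + 499479*sqrt(61)/196037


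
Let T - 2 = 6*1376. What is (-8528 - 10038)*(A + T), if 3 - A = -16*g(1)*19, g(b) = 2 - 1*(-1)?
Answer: -170305918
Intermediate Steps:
g(b) = 3 (g(b) = 2 + 1 = 3)
T = 8258 (T = 2 + 6*1376 = 2 + 8256 = 8258)
A = 915 (A = 3 - (-16*3)*19 = 3 - (-48)*19 = 3 - 1*(-912) = 3 + 912 = 915)
(-8528 - 10038)*(A + T) = (-8528 - 10038)*(915 + 8258) = -18566*9173 = -170305918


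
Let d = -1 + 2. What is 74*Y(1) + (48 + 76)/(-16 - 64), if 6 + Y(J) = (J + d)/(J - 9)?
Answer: -9281/20 ≈ -464.05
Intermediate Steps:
d = 1
Y(J) = -6 + (1 + J)/(-9 + J) (Y(J) = -6 + (J + 1)/(J - 9) = -6 + (1 + J)/(-9 + J))
74*Y(1) + (48 + 76)/(-16 - 64) = 74*(5*(11 - 1*1)/(-9 + 1)) + (48 + 76)/(-16 - 64) = 74*(5*(11 - 1)/(-8)) + 124/(-80) = 74*(5*(-⅛)*10) + 124*(-1/80) = 74*(-25/4) - 31/20 = -925/2 - 31/20 = -9281/20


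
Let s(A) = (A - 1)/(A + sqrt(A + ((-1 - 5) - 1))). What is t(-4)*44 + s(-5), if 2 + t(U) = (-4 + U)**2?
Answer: 100966/37 + 12*I*sqrt(3)/37 ≈ 2728.8 + 0.56175*I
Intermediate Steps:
t(U) = -2 + (-4 + U)**2
s(A) = (-1 + A)/(A + sqrt(-7 + A)) (s(A) = (-1 + A)/(A + sqrt(A + (-6 - 1))) = (-1 + A)/(A + sqrt(A - 7)) = (-1 + A)/(A + sqrt(-7 + A)))
t(-4)*44 + s(-5) = (-2 + (-4 - 4)**2)*44 + (-1 - 5)/(-5 + sqrt(-7 - 5)) = (-2 + (-8)**2)*44 - 6/(-5 + sqrt(-12)) = (-2 + 64)*44 - 6/(-5 + 2*I*sqrt(3)) = 62*44 - 6/(-5 + 2*I*sqrt(3)) = 2728 - 6/(-5 + 2*I*sqrt(3))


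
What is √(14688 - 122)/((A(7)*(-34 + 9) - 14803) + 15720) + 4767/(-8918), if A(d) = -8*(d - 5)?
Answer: -681/1274 + √14566/1317 ≈ -0.44290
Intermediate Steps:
A(d) = 40 - 8*d (A(d) = -8*(-5 + d) = 40 - 8*d)
√(14688 - 122)/((A(7)*(-34 + 9) - 14803) + 15720) + 4767/(-8918) = √(14688 - 122)/(((40 - 8*7)*(-34 + 9) - 14803) + 15720) + 4767/(-8918) = √14566/(((40 - 56)*(-25) - 14803) + 15720) + 4767*(-1/8918) = √14566/((-16*(-25) - 14803) + 15720) - 681/1274 = √14566/((400 - 14803) + 15720) - 681/1274 = √14566/(-14403 + 15720) - 681/1274 = √14566/1317 - 681/1274 = -681/1274 + √14566/1317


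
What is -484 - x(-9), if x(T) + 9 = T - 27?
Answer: -439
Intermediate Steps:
x(T) = -36 + T (x(T) = -9 + (T - 27) = -9 + (-27 + T) = -36 + T)
-484 - x(-9) = -484 - (-36 - 9) = -484 - 1*(-45) = -484 + 45 = -439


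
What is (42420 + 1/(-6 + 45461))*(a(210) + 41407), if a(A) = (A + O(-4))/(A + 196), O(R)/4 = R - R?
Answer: 2315418589700618/1318195 ≈ 1.7565e+9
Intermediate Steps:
O(R) = 0 (O(R) = 4*(R - R) = 4*0 = 0)
a(A) = A/(196 + A) (a(A) = (A + 0)/(A + 196) = A/(196 + A))
(42420 + 1/(-6 + 45461))*(a(210) + 41407) = (42420 + 1/(-6 + 45461))*(210/(196 + 210) + 41407) = (42420 + 1/45455)*(210/406 + 41407) = (42420 + 1/45455)*(210*(1/406) + 41407) = 1928201101*(15/29 + 41407)/45455 = (1928201101/45455)*(1200818/29) = 2315418589700618/1318195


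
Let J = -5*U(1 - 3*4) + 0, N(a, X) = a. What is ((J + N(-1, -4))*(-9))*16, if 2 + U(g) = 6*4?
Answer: 15984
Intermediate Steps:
U(g) = 22 (U(g) = -2 + 6*4 = -2 + 24 = 22)
J = -110 (J = -5*22 + 0 = -110 + 0 = -110)
((J + N(-1, -4))*(-9))*16 = ((-110 - 1)*(-9))*16 = -111*(-9)*16 = 999*16 = 15984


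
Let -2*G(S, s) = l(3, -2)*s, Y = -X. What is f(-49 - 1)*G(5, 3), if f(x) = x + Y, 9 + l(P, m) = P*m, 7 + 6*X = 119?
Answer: -1545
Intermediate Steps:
X = 56/3 (X = -7/6 + (1/6)*119 = -7/6 + 119/6 = 56/3 ≈ 18.667)
l(P, m) = -9 + P*m
Y = -56/3 (Y = -1*56/3 = -56/3 ≈ -18.667)
f(x) = -56/3 + x (f(x) = x - 56/3 = -56/3 + x)
G(S, s) = 15*s/2 (G(S, s) = -(-9 + 3*(-2))*s/2 = -(-9 - 6)*s/2 = -(-15)*s/2 = 15*s/2)
f(-49 - 1)*G(5, 3) = (-56/3 + (-49 - 1))*((15/2)*3) = (-56/3 - 50)*(45/2) = -206/3*45/2 = -1545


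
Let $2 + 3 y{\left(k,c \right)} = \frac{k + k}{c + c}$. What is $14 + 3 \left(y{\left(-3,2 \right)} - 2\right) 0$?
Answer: $14$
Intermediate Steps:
$y{\left(k,c \right)} = - \frac{2}{3} + \frac{k}{3 c}$ ($y{\left(k,c \right)} = - \frac{2}{3} + \frac{\left(k + k\right) \frac{1}{c + c}}{3} = - \frac{2}{3} + \frac{2 k \frac{1}{2 c}}{3} = - \frac{2}{3} + \frac{k \frac{1}{c}}{3} = - \frac{2}{3} + \frac{k}{3 c}$)
$14 + 3 \left(y{\left(-3,2 \right)} - 2\right) 0 = 14 + 3 \left(\frac{-3 - 4}{3 \cdot 2} - 2\right) 0 = 14 + 3 \left(\frac{1}{3} \cdot \frac{1}{2} \left(-3 - 4\right) - 2\right) 0 = 14 + 3 \left(\frac{1}{3} \cdot \frac{1}{2} \left(-7\right) - 2\right) 0 = 14 + 3 \left(- \frac{7}{6} - 2\right) 0 = 14 + 3 \left(- \frac{19}{6}\right) 0 = 14 - 0 = 14 + 0 = 14$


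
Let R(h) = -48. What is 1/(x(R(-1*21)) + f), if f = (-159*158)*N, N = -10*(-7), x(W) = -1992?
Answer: -1/1760532 ≈ -5.6801e-7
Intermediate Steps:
N = 70
f = -1758540 (f = -159*158*70 = -25122*70 = -1758540)
1/(x(R(-1*21)) + f) = 1/(-1992 - 1758540) = 1/(-1760532) = -1/1760532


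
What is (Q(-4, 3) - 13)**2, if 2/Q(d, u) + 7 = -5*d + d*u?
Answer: 121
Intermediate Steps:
Q(d, u) = 2/(-7 - 5*d + d*u) (Q(d, u) = 2/(-7 + (-5*d + d*u)) = 2/(-7 - 5*d + d*u))
(Q(-4, 3) - 13)**2 = (2/(-7 - 5*(-4) - 4*3) - 13)**2 = (2/(-7 + 20 - 12) - 13)**2 = (2/1 - 13)**2 = (2*1 - 13)**2 = (2 - 13)**2 = (-11)**2 = 121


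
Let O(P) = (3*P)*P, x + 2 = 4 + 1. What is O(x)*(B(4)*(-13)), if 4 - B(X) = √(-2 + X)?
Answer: -1404 + 351*√2 ≈ -907.61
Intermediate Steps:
B(X) = 4 - √(-2 + X)
x = 3 (x = -2 + (4 + 1) = -2 + 5 = 3)
O(P) = 3*P²
O(x)*(B(4)*(-13)) = (3*3²)*((4 - √(-2 + 4))*(-13)) = (3*9)*((4 - √2)*(-13)) = 27*(-52 + 13*√2) = -1404 + 351*√2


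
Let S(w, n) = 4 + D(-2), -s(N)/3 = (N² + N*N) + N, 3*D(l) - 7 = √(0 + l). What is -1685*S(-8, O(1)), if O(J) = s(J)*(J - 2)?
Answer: -32015/3 - 1685*I*√2/3 ≈ -10672.0 - 794.32*I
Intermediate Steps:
D(l) = 7/3 + √l/3 (D(l) = 7/3 + √(0 + l)/3 = 7/3 + √l/3)
s(N) = -6*N² - 3*N (s(N) = -3*((N² + N*N) + N) = -3*((N² + N²) + N) = -3*(2*N² + N) = -3*(N + 2*N²) = -6*N² - 3*N)
O(J) = -3*J*(1 + 2*J)*(-2 + J) (O(J) = (-3*J*(1 + 2*J))*(J - 2) = (-3*J*(1 + 2*J))*(-2 + J) = -3*J*(1 + 2*J)*(-2 + J))
S(w, n) = 19/3 + I*√2/3 (S(w, n) = 4 + (7/3 + √(-2)/3) = 4 + (7/3 + (I*√2)/3) = 4 + (7/3 + I*√2/3) = 19/3 + I*√2/3)
-1685*S(-8, O(1)) = -1685*(19/3 + I*√2/3) = -32015/3 - 1685*I*√2/3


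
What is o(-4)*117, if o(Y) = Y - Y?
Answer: 0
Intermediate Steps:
o(Y) = 0
o(-4)*117 = 0*117 = 0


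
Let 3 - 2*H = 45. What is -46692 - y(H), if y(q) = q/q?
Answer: -46693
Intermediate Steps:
H = -21 (H = 3/2 - 1/2*45 = 3/2 - 45/2 = -21)
y(q) = 1
-46692 - y(H) = -46692 - 1*1 = -46692 - 1 = -46693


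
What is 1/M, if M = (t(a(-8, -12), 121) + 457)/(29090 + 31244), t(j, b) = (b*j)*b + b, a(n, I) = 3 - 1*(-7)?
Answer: 30167/73494 ≈ 0.41047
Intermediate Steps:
a(n, I) = 10 (a(n, I) = 3 + 7 = 10)
t(j, b) = b + j*b**2 (t(j, b) = j*b**2 + b = b + j*b**2)
M = 73494/30167 (M = (121*(1 + 121*10) + 457)/(29090 + 31244) = (121*(1 + 1210) + 457)/60334 = (121*1211 + 457)*(1/60334) = (146531 + 457)*(1/60334) = 146988*(1/60334) = 73494/30167 ≈ 2.4362)
1/M = 1/(73494/30167) = 30167/73494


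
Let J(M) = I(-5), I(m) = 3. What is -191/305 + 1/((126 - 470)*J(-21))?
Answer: -197417/314760 ≈ -0.62720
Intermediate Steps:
J(M) = 3
-191/305 + 1/((126 - 470)*J(-21)) = -191/305 + 1/((126 - 470)*3) = -191*1/305 + (⅓)/(-344) = -191/305 - 1/344*⅓ = -191/305 - 1/1032 = -197417/314760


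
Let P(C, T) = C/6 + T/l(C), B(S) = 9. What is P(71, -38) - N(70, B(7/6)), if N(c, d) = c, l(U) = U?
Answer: -25007/426 ≈ -58.702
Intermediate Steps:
P(C, T) = C/6 + T/C
P(71, -38) - N(70, B(7/6)) = ((⅙)*71 - 38/71) - 1*70 = (71/6 - 38*1/71) - 70 = (71/6 - 38/71) - 70 = 4813/426 - 70 = -25007/426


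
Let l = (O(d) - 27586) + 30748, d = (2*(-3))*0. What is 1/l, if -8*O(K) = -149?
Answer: 8/25445 ≈ 0.00031440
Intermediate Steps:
d = 0 (d = -6*0 = 0)
O(K) = 149/8 (O(K) = -⅛*(-149) = 149/8)
l = 25445/8 (l = (149/8 - 27586) + 30748 = -220539/8 + 30748 = 25445/8 ≈ 3180.6)
1/l = 1/(25445/8) = 8/25445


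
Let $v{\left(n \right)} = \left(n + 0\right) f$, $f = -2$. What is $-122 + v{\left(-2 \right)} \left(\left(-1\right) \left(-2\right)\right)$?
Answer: $-114$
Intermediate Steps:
$v{\left(n \right)} = - 2 n$ ($v{\left(n \right)} = \left(n + 0\right) \left(-2\right) = n \left(-2\right) = - 2 n$)
$-122 + v{\left(-2 \right)} \left(\left(-1\right) \left(-2\right)\right) = -122 + \left(-2\right) \left(-2\right) \left(\left(-1\right) \left(-2\right)\right) = -122 + 4 \cdot 2 = -122 + 8 = -114$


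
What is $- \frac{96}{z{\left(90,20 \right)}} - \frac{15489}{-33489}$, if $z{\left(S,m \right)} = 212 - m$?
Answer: $- \frac{279}{7442} \approx -0.03749$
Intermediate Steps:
$- \frac{96}{z{\left(90,20 \right)}} - \frac{15489}{-33489} = - \frac{96}{212 - 20} - \frac{15489}{-33489} = - \frac{96}{212 - 20} - - \frac{1721}{3721} = - \frac{96}{192} + \frac{1721}{3721} = \left(-96\right) \frac{1}{192} + \frac{1721}{3721} = - \frac{1}{2} + \frac{1721}{3721} = - \frac{279}{7442}$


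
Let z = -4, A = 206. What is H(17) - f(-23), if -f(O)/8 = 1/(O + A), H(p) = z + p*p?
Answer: 52163/183 ≈ 285.04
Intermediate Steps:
H(p) = -4 + p² (H(p) = -4 + p*p = -4 + p²)
f(O) = -8/(206 + O) (f(O) = -8/(O + 206) = -8/(206 + O))
H(17) - f(-23) = (-4 + 17²) - (-8)/(206 - 23) = (-4 + 289) - (-8)/183 = 285 - (-8)/183 = 285 - 1*(-8/183) = 285 + 8/183 = 52163/183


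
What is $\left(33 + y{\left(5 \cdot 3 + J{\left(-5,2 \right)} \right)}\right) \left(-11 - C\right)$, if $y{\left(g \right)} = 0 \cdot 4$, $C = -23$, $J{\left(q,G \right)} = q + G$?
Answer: $396$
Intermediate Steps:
$J{\left(q,G \right)} = G + q$
$y{\left(g \right)} = 0$
$\left(33 + y{\left(5 \cdot 3 + J{\left(-5,2 \right)} \right)}\right) \left(-11 - C\right) = \left(33 + 0\right) \left(-11 - -23\right) = 33 \left(-11 + 23\right) = 33 \cdot 12 = 396$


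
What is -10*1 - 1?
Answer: -11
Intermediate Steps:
-10*1 - 1 = -10 - 1 = -11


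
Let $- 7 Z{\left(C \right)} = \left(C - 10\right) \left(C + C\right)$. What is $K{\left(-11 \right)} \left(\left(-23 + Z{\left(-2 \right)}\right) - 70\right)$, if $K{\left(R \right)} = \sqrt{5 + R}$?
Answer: $- \frac{699 i \sqrt{6}}{7} \approx - 244.6 i$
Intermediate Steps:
$Z{\left(C \right)} = - \frac{2 C \left(-10 + C\right)}{7}$ ($Z{\left(C \right)} = - \frac{\left(C - 10\right) \left(C + C\right)}{7} = - \frac{\left(-10 + C\right) 2 C}{7} = - \frac{2 C \left(-10 + C\right)}{7}$)
$K{\left(-11 \right)} \left(\left(-23 + Z{\left(-2 \right)}\right) - 70\right) = \sqrt{5 - 11} \left(\left(-23 + \frac{2}{7} \left(-2\right) \left(10 - -2\right)\right) - 70\right) = \sqrt{-6} \left(\left(-23 + \frac{2}{7} \left(-2\right) \left(10 + 2\right)\right) - 70\right) = i \sqrt{6} \left(\left(-23 + \frac{2}{7} \left(-2\right) 12\right) - 70\right) = i \sqrt{6} \left(\left(-23 - \frac{48}{7}\right) - 70\right) = i \sqrt{6} \left(- \frac{209}{7} - 70\right) = i \sqrt{6} \left(- \frac{699}{7}\right) = - \frac{699 i \sqrt{6}}{7}$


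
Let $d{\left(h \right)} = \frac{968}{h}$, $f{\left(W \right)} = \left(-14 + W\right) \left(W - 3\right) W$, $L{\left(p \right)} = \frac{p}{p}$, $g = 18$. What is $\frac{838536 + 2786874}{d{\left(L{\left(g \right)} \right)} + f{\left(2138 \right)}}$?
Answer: $\frac{1812705}{4847637544} \approx 0.00037394$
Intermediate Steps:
$L{\left(p \right)} = 1$
$f{\left(W \right)} = W \left(-14 + W\right) \left(-3 + W\right)$ ($f{\left(W \right)} = \left(-14 + W\right) \left(-3 + W\right) W = \left(-14 + W\right) W \left(-3 + W\right) = W \left(-14 + W\right) \left(-3 + W\right)$)
$\frac{838536 + 2786874}{d{\left(L{\left(g \right)} \right)} + f{\left(2138 \right)}} = \frac{838536 + 2786874}{\frac{968}{1} + 2138 \left(42 + 2138^{2} - 36346\right)} = \frac{3625410}{968 \cdot 1 + 2138 \left(42 + 4571044 - 36346\right)} = \frac{3625410}{968 + 2138 \cdot 4534740} = \frac{3625410}{968 + 9695274120} = \frac{3625410}{9695275088} = 3625410 \cdot \frac{1}{9695275088} = \frac{1812705}{4847637544}$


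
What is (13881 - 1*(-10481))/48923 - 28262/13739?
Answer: -1047952308/672153097 ≈ -1.5591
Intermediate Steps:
(13881 - 1*(-10481))/48923 - 28262/13739 = (13881 + 10481)*(1/48923) - 28262*1/13739 = 24362*(1/48923) - 28262/13739 = 24362/48923 - 28262/13739 = -1047952308/672153097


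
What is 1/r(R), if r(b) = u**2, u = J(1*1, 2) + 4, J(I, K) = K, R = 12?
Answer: 1/36 ≈ 0.027778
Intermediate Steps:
u = 6 (u = 2 + 4 = 6)
r(b) = 36 (r(b) = 6**2 = 36)
1/r(R) = 1/36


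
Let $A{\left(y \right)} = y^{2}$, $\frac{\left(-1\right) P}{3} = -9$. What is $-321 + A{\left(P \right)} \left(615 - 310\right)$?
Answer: $222024$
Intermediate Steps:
$P = 27$ ($P = \left(-3\right) \left(-9\right) = 27$)
$-321 + A{\left(P \right)} \left(615 - 310\right) = -321 + 27^{2} \left(615 - 310\right) = -321 + 729 \cdot 305 = -321 + 222345 = 222024$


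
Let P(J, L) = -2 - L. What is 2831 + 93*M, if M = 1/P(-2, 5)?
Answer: 19724/7 ≈ 2817.7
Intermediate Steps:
M = -⅐ (M = 1/(-2 - 1*5) = 1/(-2 - 5) = 1/(-7) = -⅐ ≈ -0.14286)
2831 + 93*M = 2831 + 93*(-⅐) = 2831 - 93/7 = 19724/7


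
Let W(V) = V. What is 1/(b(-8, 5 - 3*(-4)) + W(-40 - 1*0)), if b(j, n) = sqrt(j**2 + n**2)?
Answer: -40/1247 - sqrt(353)/1247 ≈ -0.047144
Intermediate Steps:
1/(b(-8, 5 - 3*(-4)) + W(-40 - 1*0)) = 1/(sqrt((-8)**2 + (5 - 3*(-4))**2) + (-40 - 1*0)) = 1/(sqrt(64 + (5 + 12)**2) + (-40 + 0)) = 1/(sqrt(64 + 17**2) - 40) = 1/(sqrt(64 + 289) - 40) = 1/(sqrt(353) - 40) = 1/(-40 + sqrt(353))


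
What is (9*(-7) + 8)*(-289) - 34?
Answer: 15861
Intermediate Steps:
(9*(-7) + 8)*(-289) - 34 = (-63 + 8)*(-289) - 34 = -55*(-289) - 34 = 15895 - 34 = 15861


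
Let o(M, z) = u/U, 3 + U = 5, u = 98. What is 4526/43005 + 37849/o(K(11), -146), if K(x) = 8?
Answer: 232559717/301035 ≈ 772.53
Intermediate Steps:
U = 2 (U = -3 + 5 = 2)
o(M, z) = 49 (o(M, z) = 98/2 = 98*(½) = 49)
4526/43005 + 37849/o(K(11), -146) = 4526/43005 + 37849/49 = 4526*(1/43005) + 37849*(1/49) = 4526/43005 + 5407/7 = 232559717/301035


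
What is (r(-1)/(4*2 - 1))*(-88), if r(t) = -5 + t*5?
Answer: 880/7 ≈ 125.71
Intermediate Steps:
r(t) = -5 + 5*t
(r(-1)/(4*2 - 1))*(-88) = ((-5 + 5*(-1))/(4*2 - 1))*(-88) = ((-5 - 5)/(8 - 1))*(-88) = -10/7*(-88) = 880/7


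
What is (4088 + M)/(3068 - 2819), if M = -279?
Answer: 3809/249 ≈ 15.297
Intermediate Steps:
(4088 + M)/(3068 - 2819) = (4088 - 279)/(3068 - 2819) = 3809/249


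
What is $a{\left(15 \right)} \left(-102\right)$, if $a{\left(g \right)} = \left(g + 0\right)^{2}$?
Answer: $-22950$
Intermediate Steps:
$a{\left(g \right)} = g^{2}$
$a{\left(15 \right)} \left(-102\right) = 15^{2} \left(-102\right) = 225 \left(-102\right) = -22950$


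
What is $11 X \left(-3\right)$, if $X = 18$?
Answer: $-594$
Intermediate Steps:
$11 X \left(-3\right) = 11 \cdot 18 \left(-3\right) = 198 \left(-3\right) = -594$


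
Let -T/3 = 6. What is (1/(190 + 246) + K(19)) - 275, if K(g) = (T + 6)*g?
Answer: -219307/436 ≈ -503.00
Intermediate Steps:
T = -18 (T = -3*6 = -18)
K(g) = -12*g (K(g) = (-18 + 6)*g = -12*g)
(1/(190 + 246) + K(19)) - 275 = (1/(190 + 246) - 12*19) - 275 = (1/436 - 228) - 275 = -99407/436 - 275 = -219307/436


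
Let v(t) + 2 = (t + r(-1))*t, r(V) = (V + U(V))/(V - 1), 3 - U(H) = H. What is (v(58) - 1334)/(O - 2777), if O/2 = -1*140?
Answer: -647/1019 ≈ -0.63494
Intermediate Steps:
U(H) = 3 - H
r(V) = 3/(-1 + V) (r(V) = (V + (3 - V))/(V - 1) = 3/(-1 + V))
O = -280 (O = 2*(-1*140) = 2*(-140) = -280)
v(t) = -2 + t*(-3/2 + t) (v(t) = -2 + (t + 3/(-1 - 1))*t = -2 + (t + 3/(-2))*t = -2 + (t + 3*(-½))*t = -2 + (t - 3/2)*t = -2 + (-3/2 + t)*t = -2 + t*(-3/2 + t))
(v(58) - 1334)/(O - 2777) = ((-2 + 58² - 3/2*58) - 1334)/(-280 - 2777) = ((-2 + 3364 - 87) - 1334)/(-3057) = (3275 - 1334)*(-1/3057) = 1941*(-1/3057) = -647/1019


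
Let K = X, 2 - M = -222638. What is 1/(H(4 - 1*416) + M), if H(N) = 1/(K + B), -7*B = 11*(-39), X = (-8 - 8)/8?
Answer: 415/92395607 ≈ 4.4916e-6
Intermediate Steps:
M = 222640 (M = 2 - 1*(-222638) = 2 + 222638 = 222640)
X = -2 (X = (⅛)*(-16) = -2)
B = 429/7 (B = -11*(-39)/7 = -⅐*(-429) = 429/7 ≈ 61.286)
K = -2
H(N) = 7/415 (H(N) = 1/(-2 + 429/7) = 1/(415/7) = 7/415)
1/(H(4 - 1*416) + M) = 1/(7/415 + 222640) = 1/(92395607/415) = 415/92395607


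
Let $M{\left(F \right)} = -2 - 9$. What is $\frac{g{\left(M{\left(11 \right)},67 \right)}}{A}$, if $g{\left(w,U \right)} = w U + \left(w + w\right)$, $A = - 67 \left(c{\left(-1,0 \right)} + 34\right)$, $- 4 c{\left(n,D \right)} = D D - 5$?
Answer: $\frac{1012}{3149} \approx 0.32137$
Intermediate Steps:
$c{\left(n,D \right)} = \frac{5}{4} - \frac{D^{2}}{4}$ ($c{\left(n,D \right)} = - \frac{D D - 5}{4} = - \frac{D^{2} - 5}{4} = - \frac{-5 + D^{2}}{4} = \frac{5}{4} - \frac{D^{2}}{4}$)
$M{\left(F \right)} = -11$ ($M{\left(F \right)} = -2 - 9 = -11$)
$A = - \frac{9447}{4}$ ($A = - 67 \left(\left(\frac{5}{4} - \frac{0^{2}}{4}\right) + 34\right) = - 67 \left(\left(\frac{5}{4} - 0\right) + 34\right) = - 67 \left(\left(\frac{5}{4} + 0\right) + 34\right) = - 67 \left(\frac{5}{4} + 34\right) = \left(-67\right) \frac{141}{4} = - \frac{9447}{4} \approx -2361.8$)
$g{\left(w,U \right)} = 2 w + U w$ ($g{\left(w,U \right)} = U w + 2 w = 2 w + U w$)
$\frac{g{\left(M{\left(11 \right)},67 \right)}}{A} = \frac{\left(-11\right) \left(2 + 67\right)}{- \frac{9447}{4}} = \left(-11\right) 69 \left(- \frac{4}{9447}\right) = \left(-759\right) \left(- \frac{4}{9447}\right) = \frac{1012}{3149}$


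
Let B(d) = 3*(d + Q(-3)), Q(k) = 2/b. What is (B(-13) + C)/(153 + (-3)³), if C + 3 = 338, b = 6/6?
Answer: 151/63 ≈ 2.3968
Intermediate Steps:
b = 1 (b = 6*(⅙) = 1)
Q(k) = 2 (Q(k) = 2/1 = 2*1 = 2)
C = 335 (C = -3 + 338 = 335)
B(d) = 6 + 3*d (B(d) = 3*(d + 2) = 3*(2 + d) = 6 + 3*d)
(B(-13) + C)/(153 + (-3)³) = ((6 + 3*(-13)) + 335)/(153 + (-3)³) = ((6 - 39) + 335)/(153 - 27) = (-33 + 335)/126 = 302*(1/126) = 151/63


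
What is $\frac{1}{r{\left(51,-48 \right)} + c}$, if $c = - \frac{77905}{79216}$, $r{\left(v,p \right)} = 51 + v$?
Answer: $\frac{79216}{8002127} \approx 0.0098994$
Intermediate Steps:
$c = - \frac{77905}{79216}$ ($c = \left(-77905\right) \frac{1}{79216} = - \frac{77905}{79216} \approx -0.98345$)
$\frac{1}{r{\left(51,-48 \right)} + c} = \frac{1}{\left(51 + 51\right) - \frac{77905}{79216}} = \frac{1}{102 - \frac{77905}{79216}} = \frac{1}{\frac{8002127}{79216}} = \frac{79216}{8002127}$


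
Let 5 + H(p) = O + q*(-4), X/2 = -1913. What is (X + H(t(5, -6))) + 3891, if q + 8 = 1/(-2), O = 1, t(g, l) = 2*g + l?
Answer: 95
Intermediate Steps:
X = -3826 (X = 2*(-1913) = -3826)
t(g, l) = l + 2*g
q = -17/2 (q = -8 + 1/(-2) = -8 - ½ = -17/2 ≈ -8.5000)
H(p) = 30 (H(p) = -5 + (1 - 17/2*(-4)) = -5 + (1 + 34) = -5 + 35 = 30)
(X + H(t(5, -6))) + 3891 = (-3826 + 30) + 3891 = -3796 + 3891 = 95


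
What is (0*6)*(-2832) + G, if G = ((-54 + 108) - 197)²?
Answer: 20449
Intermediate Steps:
G = 20449 (G = (54 - 197)² = (-143)² = 20449)
(0*6)*(-2832) + G = (0*6)*(-2832) + 20449 = 0*(-2832) + 20449 = 0 + 20449 = 20449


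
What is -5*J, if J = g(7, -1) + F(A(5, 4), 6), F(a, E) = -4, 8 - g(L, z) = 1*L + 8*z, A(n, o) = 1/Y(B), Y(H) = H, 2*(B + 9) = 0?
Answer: -25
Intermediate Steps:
B = -9 (B = -9 + (1/2)*0 = -9 + 0 = -9)
A(n, o) = -1/9 (A(n, o) = 1/(-9) = -1/9)
g(L, z) = 8 - L - 8*z (g(L, z) = 8 - (1*L + 8*z) = 8 - (L + 8*z) = 8 + (-L - 8*z) = 8 - L - 8*z)
J = 5 (J = (8 - 1*7 - 8*(-1)) - 4 = (8 - 7 + 8) - 4 = 9 - 4 = 5)
-5*J = -5*5 = -25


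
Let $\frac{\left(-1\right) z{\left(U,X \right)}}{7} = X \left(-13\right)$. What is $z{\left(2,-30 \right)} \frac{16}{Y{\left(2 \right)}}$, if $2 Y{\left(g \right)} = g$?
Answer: $-43680$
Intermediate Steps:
$Y{\left(g \right)} = \frac{g}{2}$
$z{\left(U,X \right)} = 91 X$ ($z{\left(U,X \right)} = - 7 X \left(-13\right) = - 7 \left(- 13 X\right) = 91 X$)
$z{\left(2,-30 \right)} \frac{16}{Y{\left(2 \right)}} = 91 \left(-30\right) \frac{16}{\frac{1}{2} \cdot 2} = - 2730 \cdot \frac{16}{1} = - 2730 \cdot 16 \cdot 1 = \left(-2730\right) 16 = -43680$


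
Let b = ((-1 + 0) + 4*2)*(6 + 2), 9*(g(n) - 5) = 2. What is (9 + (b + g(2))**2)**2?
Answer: 92616748900/6561 ≈ 1.4116e+7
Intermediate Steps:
g(n) = 47/9 (g(n) = 5 + (1/9)*2 = 5 + 2/9 = 47/9)
b = 56 (b = (-1 + 8)*8 = 7*8 = 56)
(9 + (b + g(2))**2)**2 = (9 + (56 + 47/9)**2)**2 = (9 + (551/9)**2)**2 = (9 + 303601/81)**2 = (304330/81)**2 = 92616748900/6561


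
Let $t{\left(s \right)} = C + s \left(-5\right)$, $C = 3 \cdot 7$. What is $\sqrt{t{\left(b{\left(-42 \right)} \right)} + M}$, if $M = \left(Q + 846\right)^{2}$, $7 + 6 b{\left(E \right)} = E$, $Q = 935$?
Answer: $\frac{\sqrt{114192822}}{6} \approx 1781.0$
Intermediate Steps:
$b{\left(E \right)} = - \frac{7}{6} + \frac{E}{6}$
$C = 21$
$t{\left(s \right)} = 21 - 5 s$ ($t{\left(s \right)} = 21 + s \left(-5\right) = 21 - 5 s$)
$M = 3171961$ ($M = \left(935 + 846\right)^{2} = 1781^{2} = 3171961$)
$\sqrt{t{\left(b{\left(-42 \right)} \right)} + M} = \sqrt{\left(21 - 5 \left(- \frac{7}{6} + \frac{1}{6} \left(-42\right)\right)\right) + 3171961} = \sqrt{\left(21 - 5 \left(- \frac{7}{6} - 7\right)\right) + 3171961} = \sqrt{\left(21 - - \frac{245}{6}\right) + 3171961} = \sqrt{\left(21 + \frac{245}{6}\right) + 3171961} = \sqrt{\frac{371}{6} + 3171961} = \sqrt{\frac{19032137}{6}} = \frac{\sqrt{114192822}}{6}$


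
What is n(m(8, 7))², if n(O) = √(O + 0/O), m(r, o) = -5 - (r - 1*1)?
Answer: -12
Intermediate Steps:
m(r, o) = -4 - r (m(r, o) = -5 - (r - 1) = -5 - (-1 + r) = -5 + (1 - r) = -4 - r)
n(O) = √O (n(O) = √(O + 0) = √O)
n(m(8, 7))² = (√(-4 - 1*8))² = (√(-4 - 8))² = (√(-12))² = (2*I*√3)² = -12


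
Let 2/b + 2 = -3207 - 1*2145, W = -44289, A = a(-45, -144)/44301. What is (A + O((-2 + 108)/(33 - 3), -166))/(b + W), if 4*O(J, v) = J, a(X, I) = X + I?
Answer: -2085037667/105047996677080 ≈ -1.9848e-5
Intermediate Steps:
a(X, I) = I + X
O(J, v) = J/4
A = -63/14767 (A = (-144 - 45)/44301 = -189*1/44301 = -63/14767 ≈ -0.0042663)
b = -1/2677 (b = 2/(-2 + (-3207 - 1*2145)) = 2/(-2 + (-3207 - 2145)) = 2/(-2 - 5352) = 2/(-5354) = 2*(-1/5354) = -1/2677 ≈ -0.00037355)
(A + O((-2 + 108)/(33 - 3), -166))/(b + W) = (-63/14767 + ((-2 + 108)/(33 - 3))/4)/(-1/2677 - 44289) = (-63/14767 + (106/30)/4)/(-118561654/2677) = (-63/14767 + (106*(1/30))/4)*(-2677/118561654) = (-63/14767 + (¼)*(53/15))*(-2677/118561654) = (-63/14767 + 53/60)*(-2677/118561654) = (778871/886020)*(-2677/118561654) = -2085037667/105047996677080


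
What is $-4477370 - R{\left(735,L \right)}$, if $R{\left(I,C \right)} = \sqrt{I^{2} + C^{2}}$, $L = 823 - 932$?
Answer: $-4477370 - \sqrt{552106} \approx -4.4781 \cdot 10^{6}$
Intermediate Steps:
$L = -109$ ($L = 823 - 932 = -109$)
$R{\left(I,C \right)} = \sqrt{C^{2} + I^{2}}$
$-4477370 - R{\left(735,L \right)} = -4477370 - \sqrt{\left(-109\right)^{2} + 735^{2}} = -4477370 - \sqrt{11881 + 540225} = -4477370 - \sqrt{552106}$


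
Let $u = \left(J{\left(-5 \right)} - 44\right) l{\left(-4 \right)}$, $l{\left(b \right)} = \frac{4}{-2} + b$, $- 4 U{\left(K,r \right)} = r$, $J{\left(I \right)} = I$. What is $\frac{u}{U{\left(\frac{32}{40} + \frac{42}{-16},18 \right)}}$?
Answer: $- \frac{196}{3} \approx -65.333$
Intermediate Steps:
$U{\left(K,r \right)} = - \frac{r}{4}$
$l{\left(b \right)} = -2 + b$ ($l{\left(b \right)} = 4 \left(- \frac{1}{2}\right) + b = -2 + b$)
$u = 294$ ($u = \left(-5 - 44\right) \left(-2 - 4\right) = \left(-49\right) \left(-6\right) = 294$)
$\frac{u}{U{\left(\frac{32}{40} + \frac{42}{-16},18 \right)}} = \frac{294}{\left(- \frac{1}{4}\right) 18} = \frac{294}{- \frac{9}{2}} = 294 \left(- \frac{2}{9}\right) = - \frac{196}{3}$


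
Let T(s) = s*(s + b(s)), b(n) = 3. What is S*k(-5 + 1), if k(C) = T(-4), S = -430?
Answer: -1720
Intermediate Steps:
T(s) = s*(3 + s) (T(s) = s*(s + 3) = s*(3 + s))
k(C) = 4 (k(C) = -4*(3 - 4) = -4*(-1) = 4)
S*k(-5 + 1) = -430*4 = -1720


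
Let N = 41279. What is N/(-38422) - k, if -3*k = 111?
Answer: 1380335/38422 ≈ 35.926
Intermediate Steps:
k = -37 (k = -1/3*111 = -37)
N/(-38422) - k = 41279/(-38422) - 1*(-37) = 41279*(-1/38422) + 37 = -41279/38422 + 37 = 1380335/38422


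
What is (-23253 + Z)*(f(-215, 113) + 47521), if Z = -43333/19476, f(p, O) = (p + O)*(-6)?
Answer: -21800338723213/19476 ≈ -1.1193e+9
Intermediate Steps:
f(p, O) = -6*O - 6*p (f(p, O) = (O + p)*(-6) = -6*O - 6*p)
Z = -43333/19476 (Z = -43333*1/19476 = -43333/19476 ≈ -2.2249)
(-23253 + Z)*(f(-215, 113) + 47521) = (-23253 - 43333/19476)*((-6*113 - 6*(-215)) + 47521) = -452918761*((-678 + 1290) + 47521)/19476 = -452918761*(612 + 47521)/19476 = -452918761/19476*48133 = -21800338723213/19476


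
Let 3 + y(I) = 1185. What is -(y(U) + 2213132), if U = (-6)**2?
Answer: -2214314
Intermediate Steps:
U = 36
y(I) = 1182 (y(I) = -3 + 1185 = 1182)
-(y(U) + 2213132) = -(1182 + 2213132) = -1*2214314 = -2214314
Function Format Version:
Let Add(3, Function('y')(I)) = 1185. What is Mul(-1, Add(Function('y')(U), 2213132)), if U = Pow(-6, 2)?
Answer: -2214314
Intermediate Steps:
U = 36
Function('y')(I) = 1182 (Function('y')(I) = Add(-3, 1185) = 1182)
Mul(-1, Add(Function('y')(U), 2213132)) = Mul(-1, Add(1182, 2213132)) = Mul(-1, 2214314) = -2214314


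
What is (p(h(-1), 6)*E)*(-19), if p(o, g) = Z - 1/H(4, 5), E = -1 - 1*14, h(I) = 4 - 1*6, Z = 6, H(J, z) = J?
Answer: 6555/4 ≈ 1638.8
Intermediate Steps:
h(I) = -2 (h(I) = 4 - 6 = -2)
E = -15 (E = -1 - 14 = -15)
p(o, g) = 23/4 (p(o, g) = 6 - 1/4 = 23/4)
(p(h(-1), 6)*E)*(-19) = ((23/4)*(-15))*(-19) = -345/4*(-19) = 6555/4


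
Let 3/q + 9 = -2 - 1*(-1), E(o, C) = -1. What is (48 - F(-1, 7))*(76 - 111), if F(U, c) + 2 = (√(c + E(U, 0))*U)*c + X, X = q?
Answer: -3521/2 - 245*√6 ≈ -2360.6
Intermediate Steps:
q = -3/10 (q = 3/(-9 + (-2 - 1*(-1))) = 3/(-9 + (-2 + 1)) = 3/(-9 - 1) = 3/(-10) = 3*(-⅒) = -3/10 ≈ -0.30000)
X = -3/10 ≈ -0.30000
F(U, c) = -23/10 + U*c*√(-1 + c) (F(U, c) = -2 + ((√(c - 1)*U)*c - 3/10) = -2 + ((√(-1 + c)*U)*c - 3/10) = -2 + ((U*√(-1 + c))*c - 3/10) = -2 + (U*c*√(-1 + c) - 3/10) = -2 + (-3/10 + U*c*√(-1 + c)) = -23/10 + U*c*√(-1 + c))
(48 - F(-1, 7))*(76 - 111) = (48 - (-23/10 - 1*7*√(-1 + 7)))*(76 - 111) = (48 - (-23/10 - 1*7*√6))*(-35) = (48 - (-23/10 - 7*√6))*(-35) = (48 + (23/10 + 7*√6))*(-35) = (503/10 + 7*√6)*(-35) = -3521/2 - 245*√6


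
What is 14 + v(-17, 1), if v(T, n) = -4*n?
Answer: 10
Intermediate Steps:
14 + v(-17, 1) = 14 - 4*1 = 14 - 4 = 10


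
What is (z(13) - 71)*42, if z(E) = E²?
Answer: 4116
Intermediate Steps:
(z(13) - 71)*42 = (13² - 71)*42 = (169 - 71)*42 = 98*42 = 4116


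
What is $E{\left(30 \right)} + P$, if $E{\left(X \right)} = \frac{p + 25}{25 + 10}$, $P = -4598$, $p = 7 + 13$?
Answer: $- \frac{32177}{7} \approx -4596.7$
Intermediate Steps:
$p = 20$
$E{\left(X \right)} = \frac{9}{7}$ ($E{\left(X \right)} = \frac{20 + 25}{25 + 10} = \frac{45}{35} = 45 \cdot \frac{1}{35} = \frac{9}{7}$)
$E{\left(30 \right)} + P = \frac{9}{7} - 4598 = - \frac{32177}{7}$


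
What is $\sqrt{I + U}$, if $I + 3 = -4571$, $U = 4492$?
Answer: $i \sqrt{82} \approx 9.0554 i$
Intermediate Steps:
$I = -4574$ ($I = -3 - 4571 = -4574$)
$\sqrt{I + U} = \sqrt{-4574 + 4492} = \sqrt{-82} = i \sqrt{82}$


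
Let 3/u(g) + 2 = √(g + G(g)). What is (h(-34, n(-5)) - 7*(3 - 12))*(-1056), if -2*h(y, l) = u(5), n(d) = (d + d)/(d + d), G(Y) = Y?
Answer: -66000 + 264*√10 ≈ -65165.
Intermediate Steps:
n(d) = 1 (n(d) = (2*d)/((2*d)) = (2*d)*(1/(2*d)) = 1)
u(g) = 3/(-2 + √2*√g) (u(g) = 3/(-2 + √(g + g)) = 3/(-2 + √(2*g)) = 3/(-2 + √2*√g))
h(y, l) = -3/(2*(-2 + √10)) (h(y, l) = -3/(2*(-2 + √2*√5)) = -3/(2*(-2 + √10)))
(h(-34, n(-5)) - 7*(3 - 12))*(-1056) = ((-½ - √10/4) - 7*(3 - 12))*(-1056) = ((-½ - √10/4) - 7*(-9))*(-1056) = ((-½ - √10/4) + 63)*(-1056) = (125/2 - √10/4)*(-1056) = -66000 + 264*√10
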